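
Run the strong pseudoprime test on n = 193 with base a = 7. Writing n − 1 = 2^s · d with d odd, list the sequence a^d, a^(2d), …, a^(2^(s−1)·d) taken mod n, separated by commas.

150, 112, 192, 1, 1, 1

n − 1 = 192 = 2^6 · 3, so s = 6 and d = 3.
x_0 = 7^3 mod 193 = 150.
x_1 = 150^2 mod 193 = 112.
x_2 = 112^2 mod 193 = 192.
x_3 = 192^2 mod 193 = 1.
x_4 = 1^2 mod 193 = 1.
x_5 = 1^2 mod 193 = 1.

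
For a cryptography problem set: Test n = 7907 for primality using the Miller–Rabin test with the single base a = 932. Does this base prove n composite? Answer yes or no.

no

n − 1 = 7906 = 2^1 · 3953, so s = 1 and d = 3953.
x_0 = 932^3953 mod 7907 = 1.
x_0 = 1, so 932 is not a witness.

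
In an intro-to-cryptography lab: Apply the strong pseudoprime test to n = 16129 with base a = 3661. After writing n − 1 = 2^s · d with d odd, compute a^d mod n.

n − 1 = 16128 = 2^8 · 63, so s = 8 and d = 63.
Repeated squaring mod 16129: 3661^1 ≡ 3661, 3661^2 ≡ 15851, 3661^4 ≡ 12768, 3661^8 ≡ 6021, 3661^16 ≡ 10578, 3661^32 ≡ 7211.
63 = 32 + 16 + 8 + 4 + 2 + 1, so 3661^63 ≡ 7211·10578·6021·12768·15851·3661 ≡ 10159 (mod 16129).

10159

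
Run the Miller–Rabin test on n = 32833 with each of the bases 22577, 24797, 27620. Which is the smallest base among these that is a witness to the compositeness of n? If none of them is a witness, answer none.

none

n − 1 = 32832 = 2^6 · 513, so s = 6 and d = 513.
Base 22577: x_0 = 22577^513 mod 32833 = 32260. x_0 is neither 1 nor 32832, so continue squaring. x_1 = 32260^2 mod 32833 = 32832. x_1 ≡ −1, so 22577 is not a witness.
Base 24797: x_0 = 24797^513 mod 32833 = 22553. x_0 is neither 1 nor 32832, so continue squaring. x_1 = 22553^2 mod 32833 = 21806. x_2 = 21806^2 mod 32833 = 14130. x_3 = 14130^2 mod 32833 = 32260. x_4 = 32260^2 mod 32833 = 32832. x_4 ≡ −1, so 24797 is not a witness.
Base 27620: x_0 = 27620^513 mod 32833 = 23787. x_0 is neither 1 nor 32832, so continue squaring. x_1 = 23787^2 mod 32833 = 10280. x_2 = 10280^2 mod 32833 = 21806. x_3 = 21806^2 mod 32833 = 14130. x_4 = 14130^2 mod 32833 = 32260. x_5 = 32260^2 mod 32833 = 32832. x_5 ≡ −1, so 27620 is not a witness.
No listed base is a witness for 32833.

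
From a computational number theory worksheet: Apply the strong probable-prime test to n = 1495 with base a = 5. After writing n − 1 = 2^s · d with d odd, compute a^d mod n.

60

n − 1 = 1494 = 2^1 · 747, so s = 1 and d = 747.
Repeated squaring mod 1495: 5^1 ≡ 5, 5^2 ≡ 25, 5^4 ≡ 625, 5^8 ≡ 430, 5^16 ≡ 1015, 5^32 ≡ 170, 5^64 ≡ 495, 5^128 ≡ 1340, 5^256 ≡ 105, 5^512 ≡ 560.
747 = 512 + 128 + 64 + 32 + 8 + 2 + 1, so 5^747 ≡ 560·1340·495·170·430·25·5 ≡ 60 (mod 1495).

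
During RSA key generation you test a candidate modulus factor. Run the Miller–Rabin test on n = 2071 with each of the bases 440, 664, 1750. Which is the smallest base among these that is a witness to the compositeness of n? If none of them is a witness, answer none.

664

n − 1 = 2070 = 2^1 · 1035, so s = 1 and d = 1035.
Base 440: x_0 = 440^1035 mod 2071 = 2070. x_0 = 2070 ≡ −1, so 440 is not a witness.
Base 664: x_0 = 664^1035 mod 2071 = 1861. x_0 ∉ {1, 2070} and s = 1, so 664 is a Miller–Rabin witness and 2071 is composite.
Base 1750: x_0 = 1750^1035 mod 2071 = 1861. x_0 ∉ {1, 2070} and s = 1, so 1750 is a Miller–Rabin witness and 2071 is composite.
The smallest witness among the given bases is 664.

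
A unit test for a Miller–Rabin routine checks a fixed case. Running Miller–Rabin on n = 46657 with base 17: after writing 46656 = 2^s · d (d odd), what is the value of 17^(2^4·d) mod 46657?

23570

n − 1 = 46656 = 2^6 · 729, so s = 6 and d = 729.
Repeated squaring mod 46657: 17^1 ≡ 17, 17^2 ≡ 289, 17^4 ≡ 36864, 17^8 ≡ 22714, 17^16 ≡ 39347, 17^32 ≡ 13835, 17^64 ≡ 20211, 17^128 ≡ 2486, 17^256 ≡ 21472, 17^512 ≡ 28967.
729 = 512 + 128 + 64 + 16 + 8 + 1, so 17^729 ≡ 28967·2486·20211·39347·22714·17 ≡ 31641 (mod 46657).
x_0 = 31641.
x_1 = 31641^2 mod 46657 = 33632.
x_2 = 33632^2 mod 46657 = 5773.
x_3 = 5773^2 mod 46657 = 14431.
x_4 = 14431^2 mod 46657 = 23570.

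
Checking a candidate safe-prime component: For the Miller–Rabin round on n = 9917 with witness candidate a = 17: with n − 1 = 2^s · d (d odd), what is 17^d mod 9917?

8149

n − 1 = 9916 = 2^2 · 2479, so s = 2 and d = 2479.
Repeated squaring mod 9917: 17^1 ≡ 17, 17^2 ≡ 289, 17^4 ≡ 4185, 17^8 ≡ 803, 17^16 ≡ 204, 17^32 ≡ 1948, 17^64 ≡ 6410, 17^128 ≡ 1969, 17^256 ≡ 9331, 17^512 ≡ 6218, 17^1024 ≡ 7058, 17^2048 ≡ 2273.
2479 = 2048 + 256 + 128 + 32 + 8 + 4 + 2 + 1, so 17^2479 ≡ 2273·9331·1969·1948·803·4185·289·17 ≡ 8149 (mod 9917).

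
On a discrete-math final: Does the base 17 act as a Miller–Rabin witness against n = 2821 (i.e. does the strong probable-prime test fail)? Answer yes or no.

no

n − 1 = 2820 = 2^2 · 705, so s = 2 and d = 705.
Repeated squaring mod 2821: 17^1 ≡ 17, 17^2 ≡ 289, 17^4 ≡ 1712, 17^8 ≡ 2746, 17^16 ≡ 2804, 17^32 ≡ 289, 17^64 ≡ 1712, 17^128 ≡ 2746, 17^256 ≡ 2804, 17^512 ≡ 289.
705 = 512 + 128 + 64 + 1, so 17^705 ≡ 289·2746·1712·17 ≡ 2820 (mod 2821).
x_0 = 17^705 mod 2821 = 2820.
x_0 = 2820 ≡ −1, so 17 is not a witness.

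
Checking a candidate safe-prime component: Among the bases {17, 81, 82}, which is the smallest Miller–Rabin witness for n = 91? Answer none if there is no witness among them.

n − 1 = 90 = 2^1 · 45, so s = 1 and d = 45.
Base 17: x_0 = 17^45 mod 91 = 90. x_0 = 90 ≡ −1, so 17 is not a witness.
Base 81: x_0 = 81^45 mod 91 = 1. x_0 = 1, so 81 is not a witness.
Base 82: x_0 = 82^45 mod 91 = 90. x_0 = 90 ≡ −1, so 82 is not a witness.
No listed base is a witness for 91.

none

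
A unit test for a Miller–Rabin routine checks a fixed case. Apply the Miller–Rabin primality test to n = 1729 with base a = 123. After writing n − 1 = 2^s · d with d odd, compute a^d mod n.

n − 1 = 1728 = 2^6 · 27, so s = 6 and d = 27.
Repeated squaring mod 1729: 123^1 ≡ 123, 123^2 ≡ 1297, 123^4 ≡ 1621, 123^8 ≡ 1290, 123^16 ≡ 802.
27 = 16 + 8 + 2 + 1, so 123^27 ≡ 802·1290·1297·123 ≡ 1464 (mod 1729).

1464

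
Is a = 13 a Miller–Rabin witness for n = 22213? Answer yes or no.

n − 1 = 22212 = 2^2 · 5553, so s = 2 and d = 5553.
x_0 = 13^5553 mod 22213 = 1000.
x_0 is neither 1 nor 22212, so continue squaring.
x_1 = 1000^2 mod 22213 = 415.
Reached i = s−1 = 1 without hitting −1: 13 is a Miller–Rabin witness and 22213 is composite.

yes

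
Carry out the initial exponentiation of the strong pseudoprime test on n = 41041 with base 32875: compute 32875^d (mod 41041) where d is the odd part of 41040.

n − 1 = 41040 = 2^4 · 2565, so s = 4 and d = 2565.
32875^2565 mod 41041 = 40347.

40347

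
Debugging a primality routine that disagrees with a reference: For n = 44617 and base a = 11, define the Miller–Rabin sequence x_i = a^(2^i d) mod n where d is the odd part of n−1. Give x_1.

1

n − 1 = 44616 = 2^3 · 5577, so s = 3 and d = 5577.
x_0 = 11^5577 mod 44617 = 44616.
x_1 = 44616^2 mod 44617 = 1.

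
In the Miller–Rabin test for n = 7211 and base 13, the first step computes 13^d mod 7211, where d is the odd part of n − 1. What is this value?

n − 1 = 7210 = 2^1 · 3605, so s = 1 and d = 3605.
13^3605 mod 7211 = 1.

1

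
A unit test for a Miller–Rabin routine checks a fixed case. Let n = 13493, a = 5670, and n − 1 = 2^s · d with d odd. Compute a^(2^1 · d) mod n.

4764

n − 1 = 13492 = 2^2 · 3373, so s = 2 and d = 3373.
x_0 = 5670^3373 mod 13493 = 4171.
x_1 = 4171^2 mod 13493 = 4764.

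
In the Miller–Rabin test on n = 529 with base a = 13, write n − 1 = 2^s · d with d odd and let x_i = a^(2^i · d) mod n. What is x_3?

438

n − 1 = 528 = 2^4 · 33, so s = 4 and d = 33.
x_0 = 13^33 mod 529 = 254.
x_1 = 254^2 mod 529 = 507.
x_2 = 507^2 mod 529 = 484.
x_3 = 484^2 mod 529 = 438.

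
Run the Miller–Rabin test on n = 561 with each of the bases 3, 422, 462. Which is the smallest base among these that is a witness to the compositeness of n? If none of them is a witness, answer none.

n − 1 = 560 = 2^4 · 35, so s = 4 and d = 35.
Base 3: x_0 = 3^35 mod 561 = 78. x_0 is neither 1 nor 560, so continue squaring. x_1 = 78^2 mod 561 = 474. x_2 = 474^2 mod 561 = 276. x_3 = 276^2 mod 561 = 441. Reached i = s−1 = 3 without hitting −1: 3 is a Miller–Rabin witness and 561 is composite.
Base 422: x_0 = 422^35 mod 561 = 551. x_0 is neither 1 nor 560, so continue squaring. x_1 = 551^2 mod 561 = 100. x_2 = 100^2 mod 561 = 463. x_3 = 463^2 mod 561 = 67. Reached i = s−1 = 3 without hitting −1: 422 is a Miller–Rabin witness and 561 is composite.
Base 462: x_0 = 462^35 mod 561 = 231. x_0 is neither 1 nor 560, so continue squaring. x_1 = 231^2 mod 561 = 66. x_2 = 66^2 mod 561 = 429. x_3 = 429^2 mod 561 = 33. Reached i = s−1 = 3 without hitting −1: 462 is a Miller–Rabin witness and 561 is composite.
The smallest witness among the given bases is 3.

3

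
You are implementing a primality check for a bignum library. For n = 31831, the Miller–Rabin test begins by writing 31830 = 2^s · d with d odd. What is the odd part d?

Halving: 31830 → 15915; 15915 is odd.
So 31830 = 2^1 · 15915.

15915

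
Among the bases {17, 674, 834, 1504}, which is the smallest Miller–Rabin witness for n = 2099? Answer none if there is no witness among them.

n − 1 = 2098 = 2^1 · 1049, so s = 1 and d = 1049.
Base 17: x_0 = 17^1049 mod 2099 = 1. x_0 = 1, so 17 is not a witness.
Base 674: x_0 = 674^1049 mod 2099 = 1. x_0 = 1, so 674 is not a witness.
Base 834: x_0 = 834^1049 mod 2099 = 2098. x_0 = 2098 ≡ −1, so 834 is not a witness.
Base 1504: x_0 = 1504^1049 mod 2099 = 2098. x_0 = 2098 ≡ −1, so 1504 is not a witness.
No listed base is a witness for 2099.

none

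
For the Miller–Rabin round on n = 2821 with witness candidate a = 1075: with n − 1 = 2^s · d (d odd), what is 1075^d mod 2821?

92

n − 1 = 2820 = 2^2 · 705, so s = 2 and d = 705.
Repeated squaring mod 2821: 1075^1 ≡ 1075, 1075^2 ≡ 1836, 1075^4 ≡ 2622, 1075^8 ≡ 107, 1075^16 ≡ 165, 1075^32 ≡ 1836, 1075^64 ≡ 2622, 1075^128 ≡ 107, 1075^256 ≡ 165, 1075^512 ≡ 1836.
705 = 512 + 128 + 64 + 1, so 1075^705 ≡ 1836·107·2622·1075 ≡ 92 (mod 2821).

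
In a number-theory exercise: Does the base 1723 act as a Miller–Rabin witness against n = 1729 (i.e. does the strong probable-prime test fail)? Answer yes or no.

yes

n − 1 = 1728 = 2^6 · 27, so s = 6 and d = 27.
Repeated squaring mod 1729: 1723^1 ≡ 1723, 1723^2 ≡ 36, 1723^4 ≡ 1296, 1723^8 ≡ 757, 1723^16 ≡ 750.
27 = 16 + 8 + 2 + 1, so 1723^27 ≡ 750·757·36·1723 ≡ 512 (mod 1729).
x_0 = 1723^27 mod 1729 = 512.
x_0 is neither 1 nor 1728, so continue squaring.
x_1 = 512^2 mod 1729 = 1065.
x_2 = 1065^2 mod 1729 = 1.
x_2 = 1 but x_1 ≠ ±1, a nontrivial square root of 1 — 1723 is a witness and 1729 is composite.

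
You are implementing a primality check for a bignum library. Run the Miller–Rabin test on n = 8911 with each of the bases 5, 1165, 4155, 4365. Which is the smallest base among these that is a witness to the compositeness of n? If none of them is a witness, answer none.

5

n − 1 = 8910 = 2^1 · 4455, so s = 1 and d = 4455.
Base 5: x_0 = 5^4455 mod 8911 = 2813. x_0 ∉ {1, 8910} and s = 1, so 5 is a Miller–Rabin witness and 8911 is composite.
Base 1165: x_0 = 1165^4455 mod 8911 = 2547. x_0 ∉ {1, 8910} and s = 1, so 1165 is a Miller–Rabin witness and 8911 is composite.
Base 4155: x_0 = 4155^4455 mod 8911 = 6098. x_0 ∉ {1, 8910} and s = 1, so 4155 is a Miller–Rabin witness and 8911 is composite.
Base 4365: x_0 = 4365^4455 mod 8911 = 6098. x_0 ∉ {1, 8910} and s = 1, so 4365 is a Miller–Rabin witness and 8911 is composite.
The smallest witness among the given bases is 5.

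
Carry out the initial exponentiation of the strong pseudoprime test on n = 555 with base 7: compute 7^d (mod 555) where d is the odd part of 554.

n − 1 = 554 = 2^1 · 277, so s = 1 and d = 277.
7^277 mod 555 = 367.

367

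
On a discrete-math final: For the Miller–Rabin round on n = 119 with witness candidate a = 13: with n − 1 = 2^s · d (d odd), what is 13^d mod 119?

n − 1 = 118 = 2^1 · 59, so s = 1 and d = 59.
Repeated squaring mod 119: 13^1 ≡ 13, 13^2 ≡ 50, 13^4 ≡ 1, 13^8 ≡ 1, 13^16 ≡ 1, 13^32 ≡ 1.
59 = 32 + 16 + 8 + 2 + 1, so 13^59 ≡ 1·1·1·50·13 ≡ 55 (mod 119).

55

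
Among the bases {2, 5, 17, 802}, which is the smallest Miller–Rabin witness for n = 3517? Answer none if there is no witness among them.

none

n − 1 = 3516 = 2^2 · 879, so s = 2 and d = 879.
Base 2: x_0 = 2^879 mod 3517 = 2921. x_0 is neither 1 nor 3516, so continue squaring. x_1 = 2921^2 mod 3517 = 3516. x_1 ≡ −1, so 2 is not a witness.
Base 5: x_0 = 5^879 mod 3517 = 596. x_0 is neither 1 nor 3516, so continue squaring. x_1 = 596^2 mod 3517 = 3516. x_1 ≡ −1, so 5 is not a witness.
Base 17: x_0 = 17^879 mod 3517 = 3516. x_0 = 3516 ≡ −1, so 17 is not a witness.
Base 802: x_0 = 802^879 mod 3517 = 3516. x_0 = 3516 ≡ −1, so 802 is not a witness.
No listed base is a witness for 3517.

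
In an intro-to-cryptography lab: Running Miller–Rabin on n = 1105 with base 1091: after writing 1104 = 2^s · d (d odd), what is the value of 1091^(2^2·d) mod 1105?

846

n − 1 = 1104 = 2^4 · 69, so s = 4 and d = 69.
x_0 = 1091^69 mod 1105 = 311.
x_1 = 311^2 mod 1105 = 586.
x_2 = 586^2 mod 1105 = 846.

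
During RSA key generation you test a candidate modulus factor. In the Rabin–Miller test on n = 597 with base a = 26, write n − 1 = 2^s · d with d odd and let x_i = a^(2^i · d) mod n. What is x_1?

n − 1 = 596 = 2^2 · 149, so s = 2 and d = 149.
x_0 = 26^149 mod 597 = 383.
x_1 = 383^2 mod 597 = 424.

424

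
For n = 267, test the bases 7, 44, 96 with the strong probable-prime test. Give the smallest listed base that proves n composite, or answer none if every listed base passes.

n − 1 = 266 = 2^1 · 133, so s = 1 and d = 133.
Base 7: x_0 = 7^133 mod 267 = 82. x_0 ∉ {1, 266} and s = 1, so 7 is a Miller–Rabin witness and 267 is composite.
Base 44: x_0 = 44^133 mod 267 = 44. x_0 ∉ {1, 266} and s = 1, so 44 is a Miller–Rabin witness and 267 is composite.
Base 96: x_0 = 96^133 mod 267 = 171. x_0 ∉ {1, 266} and s = 1, so 96 is a Miller–Rabin witness and 267 is composite.
The smallest witness among the given bases is 7.

7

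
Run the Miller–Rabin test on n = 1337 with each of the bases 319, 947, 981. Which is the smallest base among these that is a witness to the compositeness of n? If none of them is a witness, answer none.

319

n − 1 = 1336 = 2^3 · 167, so s = 3 and d = 167.
Base 319: x_0 = 319^167 mod 1337 = 1045. x_0 is neither 1 nor 1336, so continue squaring. x_1 = 1045^2 mod 1337 = 1033. x_2 = 1033^2 mod 1337 = 163. Reached i = s−1 = 2 without hitting −1: 319 is a Miller–Rabin witness and 1337 is composite.
Base 947: x_0 = 947^167 mod 1337 = 1278. x_0 is neither 1 nor 1336, so continue squaring. x_1 = 1278^2 mod 1337 = 807. x_2 = 807^2 mod 1337 = 130. Reached i = s−1 = 2 without hitting −1: 947 is a Miller–Rabin witness and 1337 is composite.
Base 981: x_0 = 981^167 mod 1337 = 134. x_0 is neither 1 nor 1336, so continue squaring. x_1 = 134^2 mod 1337 = 575. x_2 = 575^2 mod 1337 = 386. Reached i = s−1 = 2 without hitting −1: 981 is a Miller–Rabin witness and 1337 is composite.
The smallest witness among the given bases is 319.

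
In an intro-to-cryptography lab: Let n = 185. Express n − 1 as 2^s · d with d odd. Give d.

23

Halving: 184 → 92 → 46 → 23; 23 is odd.
So 184 = 2^3 · 23.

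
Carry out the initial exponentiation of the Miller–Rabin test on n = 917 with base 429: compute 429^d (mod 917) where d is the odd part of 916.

n − 1 = 916 = 2^2 · 229, so s = 2 and d = 229.
Repeated squaring mod 917: 429^1 ≡ 429, 429^2 ≡ 641, 429^4 ≡ 65, 429^8 ≡ 557, 429^16 ≡ 303, 429^32 ≡ 109, 429^64 ≡ 877, 429^128 ≡ 683.
229 = 128 + 64 + 32 + 4 + 1, so 429^229 ≡ 683·877·109·65·429 ≡ 177 (mod 917).

177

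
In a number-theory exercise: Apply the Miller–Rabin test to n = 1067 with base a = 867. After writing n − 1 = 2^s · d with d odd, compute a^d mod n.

663

n − 1 = 1066 = 2^1 · 533, so s = 1 and d = 533.
867^533 mod 1067 = 663.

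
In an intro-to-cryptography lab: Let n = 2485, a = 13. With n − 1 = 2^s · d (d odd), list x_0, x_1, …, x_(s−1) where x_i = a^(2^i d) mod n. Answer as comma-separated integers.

1623, 29

n − 1 = 2484 = 2^2 · 621, so s = 2 and d = 621.
x_0 = 13^621 mod 2485 = 1623.
x_1 = 1623^2 mod 2485 = 29.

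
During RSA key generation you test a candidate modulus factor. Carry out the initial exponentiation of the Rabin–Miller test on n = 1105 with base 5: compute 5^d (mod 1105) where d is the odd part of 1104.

915

n − 1 = 1104 = 2^4 · 69, so s = 4 and d = 69.
By repeated squaring, 5^69 ≡ 915 (mod 1105).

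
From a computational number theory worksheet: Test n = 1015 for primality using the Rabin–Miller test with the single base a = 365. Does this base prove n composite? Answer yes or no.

n − 1 = 1014 = 2^1 · 507, so s = 1 and d = 507.
x_0 = 365^507 mod 1015 = 505.
x_0 ∉ {1, 1014} and s = 1, so 365 is a Miller–Rabin witness and 1015 is composite.

yes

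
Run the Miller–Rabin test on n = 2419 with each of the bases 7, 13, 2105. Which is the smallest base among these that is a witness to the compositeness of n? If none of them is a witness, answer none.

n − 1 = 2418 = 2^1 · 1209, so s = 1 and d = 1209.
Base 7: x_0 = 7^1209 mod 2419 = 792. x_0 ∉ {1, 2418} and s = 1, so 7 is a Miller–Rabin witness and 2419 is composite.
Base 13: x_0 = 13^1209 mod 2419 = 2303. x_0 ∉ {1, 2418} and s = 1, so 13 is a Miller–Rabin witness and 2419 is composite.
Base 2105: x_0 = 2105^1209 mod 2419 = 998. x_0 ∉ {1, 2418} and s = 1, so 2105 is a Miller–Rabin witness and 2419 is composite.
The smallest witness among the given bases is 7.

7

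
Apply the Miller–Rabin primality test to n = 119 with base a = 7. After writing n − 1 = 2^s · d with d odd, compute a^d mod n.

n − 1 = 118 = 2^1 · 59, so s = 1 and d = 59.
7^59 mod 119 = 14.

14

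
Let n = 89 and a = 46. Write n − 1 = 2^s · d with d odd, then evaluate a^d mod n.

n − 1 = 88 = 2^3 · 11, so s = 3 and d = 11.
46^11 mod 89 = 37.

37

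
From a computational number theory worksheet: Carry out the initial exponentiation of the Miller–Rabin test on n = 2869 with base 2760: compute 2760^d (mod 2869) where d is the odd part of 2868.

n − 1 = 2868 = 2^2 · 717, so s = 2 and d = 717.
2760^717 mod 2869 = 1356.

1356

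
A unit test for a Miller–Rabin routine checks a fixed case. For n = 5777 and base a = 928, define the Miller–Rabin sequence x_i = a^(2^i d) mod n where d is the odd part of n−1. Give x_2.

1552

n − 1 = 5776 = 2^4 · 361, so s = 4 and d = 361.
x_0 = 928^361 mod 5777 = 803.
x_1 = 803^2 mod 5777 = 3562.
x_2 = 3562^2 mod 5777 = 1552.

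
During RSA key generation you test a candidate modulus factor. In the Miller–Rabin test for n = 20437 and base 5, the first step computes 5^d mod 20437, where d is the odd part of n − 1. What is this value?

n − 1 = 20436 = 2^2 · 5109, so s = 2 and d = 5109.
5^5109 mod 20437 = 8511.

8511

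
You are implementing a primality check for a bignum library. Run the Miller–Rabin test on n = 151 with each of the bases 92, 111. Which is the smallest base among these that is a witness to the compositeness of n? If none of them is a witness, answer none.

none

n − 1 = 150 = 2^1 · 75, so s = 1 and d = 75.
Base 92: x_0 = 92^75 mod 151 = 150. x_0 = 150 ≡ −1, so 92 is not a witness.
Base 111: x_0 = 111^75 mod 151 = 150. x_0 = 150 ≡ −1, so 111 is not a witness.
No listed base is a witness for 151.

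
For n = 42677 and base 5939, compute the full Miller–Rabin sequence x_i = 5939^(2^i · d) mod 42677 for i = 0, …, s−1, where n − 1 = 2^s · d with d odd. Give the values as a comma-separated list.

n − 1 = 42676 = 2^2 · 10669, so s = 2 and d = 10669.
x_0 = 5939^10669 mod 42677 = 1.
x_1 = 1^2 mod 42677 = 1.

1, 1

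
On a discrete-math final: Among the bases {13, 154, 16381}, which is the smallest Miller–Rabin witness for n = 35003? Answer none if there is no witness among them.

n − 1 = 35002 = 2^1 · 17501, so s = 1 and d = 17501.
Base 13: x_0 = 13^17501 mod 35003 = 13. x_0 ∉ {1, 35002} and s = 1, so 13 is a Miller–Rabin witness and 35003 is composite.
Base 154: x_0 = 154^17501 mod 35003 = 154. x_0 ∉ {1, 35002} and s = 1, so 154 is a Miller–Rabin witness and 35003 is composite.
Base 16381: x_0 = 16381^17501 mod 35003 = 34912. x_0 ∉ {1, 35002} and s = 1, so 16381 is a Miller–Rabin witness and 35003 is composite.
The smallest witness among the given bases is 13.

13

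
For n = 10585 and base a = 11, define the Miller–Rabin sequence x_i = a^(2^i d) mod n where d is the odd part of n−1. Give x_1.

n − 1 = 10584 = 2^3 · 1323, so s = 3 and d = 1323.
Repeated squaring mod 10585: 11^1 ≡ 11, 11^2 ≡ 121, 11^4 ≡ 4056, 11^8 ≡ 2046, 11^16 ≡ 5041, 11^32 ≡ 7681, 11^64 ≡ 7556, 11^128 ≡ 8231, 11^256 ≡ 5361, 11^512 ≡ 2046, 11^1024 ≡ 5041.
1323 = 1024 + 256 + 32 + 8 + 2 + 1, so 11^1323 ≡ 5041·5361·7681·2046·121·11 ≡ 7436 (mod 10585).
x_0 = 7436.
x_1 = 7436^2 mod 10585 = 8641.

8641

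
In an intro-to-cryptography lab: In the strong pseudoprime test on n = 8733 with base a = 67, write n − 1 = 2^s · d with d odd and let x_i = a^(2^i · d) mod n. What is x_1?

n − 1 = 8732 = 2^2 · 2183, so s = 2 and d = 2183.
x_0 = 67^2183 mod 8733 = 6655.
x_1 = 6655^2 mod 8733 = 3982.

3982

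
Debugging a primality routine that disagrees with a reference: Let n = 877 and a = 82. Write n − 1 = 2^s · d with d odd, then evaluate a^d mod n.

151

n − 1 = 876 = 2^2 · 219, so s = 2 and d = 219.
By repeated squaring, 82^219 ≡ 151 (mod 877).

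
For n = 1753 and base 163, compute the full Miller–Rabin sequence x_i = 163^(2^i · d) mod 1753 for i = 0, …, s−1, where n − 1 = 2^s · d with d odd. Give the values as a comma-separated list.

n − 1 = 1752 = 2^3 · 219, so s = 3 and d = 219.
x_0 = 163^219 mod 1753 = 1264.
x_1 = 1264^2 mod 1753 = 713.
x_2 = 713^2 mod 1753 = 1752.

1264, 713, 1752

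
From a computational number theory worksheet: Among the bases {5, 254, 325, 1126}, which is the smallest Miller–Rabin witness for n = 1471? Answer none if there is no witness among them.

none

n − 1 = 1470 = 2^1 · 735, so s = 1 and d = 735.
Base 5: x_0 = 5^735 mod 1471 = 1. x_0 = 1, so 5 is not a witness.
Base 254: x_0 = 254^735 mod 1471 = 1470. x_0 = 1470 ≡ −1, so 254 is not a witness.
Base 325: x_0 = 325^735 mod 1471 = 1470. x_0 = 1470 ≡ −1, so 325 is not a witness.
Base 1126: x_0 = 1126^735 mod 1471 = 1. x_0 = 1, so 1126 is not a witness.
No listed base is a witness for 1471.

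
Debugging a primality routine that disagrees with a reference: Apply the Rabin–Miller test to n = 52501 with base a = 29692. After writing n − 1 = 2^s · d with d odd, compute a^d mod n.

n − 1 = 52500 = 2^2 · 13125, so s = 2 and d = 13125.
Repeated squaring mod 52501: 29692^1 ≡ 29692, 29692^2 ≡ 18072, 29692^4 ≡ 40964, 29692^8 ≡ 12334, 29692^16 ≡ 32159, 29692^32 ≡ 36583, 29692^64 ≡ 12898, 29692^128 ≡ 35236, 29692^256 ≡ 32048, 29692^512 ≡ 49742, 29692^1024 ≡ 51937, 29692^2048 ≡ 3090, 29692^4096 ≡ 45419, 29692^8192 ≡ 16269.
13125 = 8192 + 4096 + 512 + 256 + 64 + 4 + 1, so 29692^13125 ≡ 16269·45419·49742·32048·12898·40964·29692 ≡ 52500 (mod 52501).

52500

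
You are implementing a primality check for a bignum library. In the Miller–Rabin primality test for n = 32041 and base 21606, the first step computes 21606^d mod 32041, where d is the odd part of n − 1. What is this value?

8951

n − 1 = 32040 = 2^3 · 4005, so s = 3 and d = 4005.
By repeated squaring, 21606^4005 ≡ 8951 (mod 32041).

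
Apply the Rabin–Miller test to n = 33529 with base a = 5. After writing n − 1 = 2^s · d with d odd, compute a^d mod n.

n − 1 = 33528 = 2^3 · 4191, so s = 3 and d = 4191.
5^4191 mod 33529 = 1.

1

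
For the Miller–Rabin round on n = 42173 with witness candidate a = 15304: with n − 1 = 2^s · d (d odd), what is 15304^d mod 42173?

n − 1 = 42172 = 2^2 · 10543, so s = 2 and d = 10543.
Repeated squaring mod 42173: 15304^1 ≡ 15304, 15304^2 ≡ 25747, 15304^4 ≡ 32795, 15304^8 ≡ 16179, 15304^16 ≡ 34403, 15304^32 ≡ 23337, 15304^64 ≡ 35620, 15304^128 ≡ 9695, 15304^256 ≡ 31581, 15304^512 ≡ 10284, 15304^1024 ≡ 32945, 15304^2048 ≡ 8697, 15304^4096 ≡ 21620, 15304^8192 ≡ 21041.
10543 = 8192 + 2048 + 256 + 32 + 8 + 4 + 2 + 1, so 15304^10543 ≡ 21041·8697·31581·23337·16179·32795·25747·15304 ≡ 6139 (mod 42173).

6139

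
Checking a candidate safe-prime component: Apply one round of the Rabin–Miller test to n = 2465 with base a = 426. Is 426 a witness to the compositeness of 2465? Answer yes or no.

n − 1 = 2464 = 2^5 · 77, so s = 5 and d = 77.
x_0 = 426^77 mod 2465 = 1.
x_0 = 1, so 426 is not a witness.

no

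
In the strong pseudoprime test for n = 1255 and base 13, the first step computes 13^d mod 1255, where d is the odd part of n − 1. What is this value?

922

n − 1 = 1254 = 2^1 · 627, so s = 1 and d = 627.
13^627 mod 1255 = 922.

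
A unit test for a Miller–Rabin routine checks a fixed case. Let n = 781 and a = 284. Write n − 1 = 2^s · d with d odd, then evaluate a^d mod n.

639

n − 1 = 780 = 2^2 · 195, so s = 2 and d = 195.
Repeated squaring mod 781: 284^1 ≡ 284, 284^2 ≡ 213, 284^4 ≡ 71, 284^8 ≡ 355, 284^16 ≡ 284, 284^32 ≡ 213, 284^64 ≡ 71, 284^128 ≡ 355.
195 = 128 + 64 + 2 + 1, so 284^195 ≡ 355·71·213·284 ≡ 639 (mod 781).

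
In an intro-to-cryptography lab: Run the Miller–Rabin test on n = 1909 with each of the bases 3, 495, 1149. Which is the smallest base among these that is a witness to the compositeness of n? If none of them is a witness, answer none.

3

n − 1 = 1908 = 2^2 · 477, so s = 2 and d = 477.
Base 3: x_0 = 3^477 mod 1909 = 1323. x_0 is neither 1 nor 1908, so continue squaring. x_1 = 1323^2 mod 1909 = 1685. Reached i = s−1 = 1 without hitting −1: 3 is a Miller–Rabin witness and 1909 is composite.
Base 495: x_0 = 495^477 mod 1909 = 1416. x_0 is neither 1 nor 1908, so continue squaring. x_1 = 1416^2 mod 1909 = 606. Reached i = s−1 = 1 without hitting −1: 495 is a Miller–Rabin witness and 1909 is composite.
Base 1149: x_0 = 1149^477 mod 1909 = 1885. x_0 is neither 1 nor 1908, so continue squaring. x_1 = 1885^2 mod 1909 = 576. Reached i = s−1 = 1 without hitting −1: 1149 is a Miller–Rabin witness and 1909 is composite.
The smallest witness among the given bases is 3.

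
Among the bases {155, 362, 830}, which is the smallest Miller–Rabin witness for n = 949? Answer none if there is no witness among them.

n − 1 = 948 = 2^2 · 237, so s = 2 and d = 237.
Base 155: x_0 = 155^237 mod 949 = 948. x_0 = 948 ≡ −1, so 155 is not a witness.
Base 362: x_0 = 362^237 mod 949 = 684. x_0 is neither 1 nor 948, so continue squaring. x_1 = 684^2 mod 949 = 948. x_1 ≡ −1, so 362 is not a witness.
Base 830: x_0 = 830^237 mod 949 = 684. x_0 is neither 1 nor 948, so continue squaring. x_1 = 684^2 mod 949 = 948. x_1 ≡ −1, so 830 is not a witness.
No listed base is a witness for 949.

none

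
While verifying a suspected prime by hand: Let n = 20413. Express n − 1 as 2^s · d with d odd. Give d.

5103

Halving: 20412 → 10206 → 5103; 5103 is odd.
So 20412 = 2^2 · 5103.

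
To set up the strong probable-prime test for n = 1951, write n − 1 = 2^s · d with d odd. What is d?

975

Halving: 1950 → 975; 975 is odd.
So 1950 = 2^1 · 975.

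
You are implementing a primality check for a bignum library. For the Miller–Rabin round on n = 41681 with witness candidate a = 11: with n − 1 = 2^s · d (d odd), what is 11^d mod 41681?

n − 1 = 41680 = 2^4 · 2605, so s = 4 and d = 2605.
Repeated squaring mod 41681: 11^1 ≡ 11, 11^2 ≡ 121, 11^4 ≡ 14641, 11^8 ≡ 35179, 11^16 ≡ 11470, 11^32 ≡ 15664, 11^64 ≡ 26530, 11^128 ≡ 15534, 11^256 ≡ 13847, 11^512 ≡ 6809, 11^1024 ≡ 13209, 11^2048 ≡ 1015.
2605 = 2048 + 512 + 32 + 8 + 4 + 1, so 11^2605 ≡ 1015·6809·15664·35179·14641·11 ≡ 34977 (mod 41681).

34977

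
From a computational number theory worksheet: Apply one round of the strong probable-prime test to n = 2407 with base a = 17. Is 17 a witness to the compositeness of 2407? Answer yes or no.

yes

n − 1 = 2406 = 2^1 · 1203, so s = 1 and d = 1203.
Repeated squaring mod 2407: 17^1 ≡ 17, 17^2 ≡ 289, 17^4 ≡ 1683, 17^8 ≡ 1857, 17^16 ≡ 1625, 17^32 ≡ 146, 17^64 ≡ 2060, 17^128 ≡ 59, 17^256 ≡ 1074, 17^512 ≡ 523, 17^1024 ≡ 1538.
1203 = 1024 + 128 + 32 + 16 + 2 + 1, so 17^1203 ≡ 1538·59·146·1625·289·17 ≡ 1462 (mod 2407).
x_0 = 17^1203 mod 2407 = 1462.
x_0 ∉ {1, 2406} and s = 1, so 17 is a Miller–Rabin witness and 2407 is composite.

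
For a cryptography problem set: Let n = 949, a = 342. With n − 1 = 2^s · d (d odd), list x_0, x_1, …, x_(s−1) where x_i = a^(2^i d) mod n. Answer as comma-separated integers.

779, 430

n − 1 = 948 = 2^2 · 237, so s = 2 and d = 237.
x_0 = 342^237 mod 949 = 779.
x_1 = 779^2 mod 949 = 430.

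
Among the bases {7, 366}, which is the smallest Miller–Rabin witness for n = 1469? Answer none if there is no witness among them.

7

n − 1 = 1468 = 2^2 · 367, so s = 2 and d = 367.
Base 7: x_0 = 7^367 mod 1469 = 682. x_0 is neither 1 nor 1468, so continue squaring. x_1 = 682^2 mod 1469 = 920. Reached i = s−1 = 1 without hitting −1: 7 is a Miller–Rabin witness and 1469 is composite.
Base 366: x_0 = 366^367 mod 1469 = 89. x_0 is neither 1 nor 1468, so continue squaring. x_1 = 89^2 mod 1469 = 576. Reached i = s−1 = 1 without hitting −1: 366 is a Miller–Rabin witness and 1469 is composite.
The smallest witness among the given bases is 7.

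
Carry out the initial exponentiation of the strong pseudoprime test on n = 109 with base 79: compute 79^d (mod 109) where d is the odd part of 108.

n − 1 = 108 = 2^2 · 27, so s = 2 and d = 27.
79^27 mod 109 = 76.

76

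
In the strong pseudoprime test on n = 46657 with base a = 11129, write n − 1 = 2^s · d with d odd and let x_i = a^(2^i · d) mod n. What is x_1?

n − 1 = 46656 = 2^6 · 729, so s = 6 and d = 729.
x_0 = 11129^729 mod 46657 = 4434.
x_1 = 4434^2 mod 46657 = 17759.

17759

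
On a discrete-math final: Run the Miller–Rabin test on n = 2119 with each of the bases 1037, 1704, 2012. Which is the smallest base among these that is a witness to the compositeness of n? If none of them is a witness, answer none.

n − 1 = 2118 = 2^1 · 1059, so s = 1 and d = 1059.
Base 1037: x_0 = 1037^1059 mod 2119 = 2118. x_0 = 2118 ≡ −1, so 1037 is not a witness.
Base 1704: x_0 = 1704^1059 mod 2119 = 1340. x_0 ∉ {1, 2118} and s = 1, so 1704 is a Miller–Rabin witness and 2119 is composite.
Base 2012: x_0 = 2012^1059 mod 2119 = 1780. x_0 ∉ {1, 2118} and s = 1, so 2012 is a Miller–Rabin witness and 2119 is composite.
The smallest witness among the given bases is 1704.

1704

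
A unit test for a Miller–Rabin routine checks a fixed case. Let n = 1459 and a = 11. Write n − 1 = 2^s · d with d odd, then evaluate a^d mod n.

1

n − 1 = 1458 = 2^1 · 729, so s = 1 and d = 729.
Repeated squaring mod 1459: 11^1 ≡ 11, 11^2 ≡ 121, 11^4 ≡ 51, 11^8 ≡ 1142, 11^16 ≡ 1277, 11^32 ≡ 1026, 11^64 ≡ 737, 11^128 ≡ 421, 11^256 ≡ 702, 11^512 ≡ 1121.
729 = 512 + 128 + 64 + 16 + 8 + 1, so 11^729 ≡ 1121·421·737·1277·1142·11 ≡ 1 (mod 1459).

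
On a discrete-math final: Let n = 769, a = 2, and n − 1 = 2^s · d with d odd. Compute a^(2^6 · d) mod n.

n − 1 = 768 = 2^8 · 3, so s = 8 and d = 3.
x_0 = 2^3 mod 769 = 8.
x_1 = 8^2 mod 769 = 64.
x_2 = 64^2 mod 769 = 251.
x_3 = 251^2 mod 769 = 712.
x_4 = 712^2 mod 769 = 173.
x_5 = 173^2 mod 769 = 707.
x_6 = 707^2 mod 769 = 768.

768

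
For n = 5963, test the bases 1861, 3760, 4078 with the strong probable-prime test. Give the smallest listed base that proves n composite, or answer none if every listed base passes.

n − 1 = 5962 = 2^1 · 2981, so s = 1 and d = 2981.
Base 1861: x_0 = 1861^2981 mod 5963 = 5962. x_0 = 5962 ≡ −1, so 1861 is not a witness.
Base 3760: x_0 = 3760^2981 mod 5963 = 5962. x_0 = 5962 ≡ −1, so 3760 is not a witness.
Base 4078: x_0 = 4078^2981 mod 5963 = 5962. x_0 = 5962 ≡ −1, so 4078 is not a witness.
No listed base is a witness for 5963.

none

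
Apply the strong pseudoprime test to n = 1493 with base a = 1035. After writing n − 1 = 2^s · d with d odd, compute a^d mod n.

n − 1 = 1492 = 2^2 · 373, so s = 2 and d = 373.
Repeated squaring mod 1493: 1035^1 ≡ 1035, 1035^2 ≡ 744, 1035^4 ≡ 1126, 1035^8 ≡ 319, 1035^16 ≡ 237, 1035^32 ≡ 928, 1035^64 ≡ 1216, 1035^128 ≡ 586, 1035^256 ≡ 6.
373 = 256 + 64 + 32 + 16 + 4 + 1, so 1035^373 ≡ 6·1216·928·237·1126·1035 ≡ 1492 (mod 1493).

1492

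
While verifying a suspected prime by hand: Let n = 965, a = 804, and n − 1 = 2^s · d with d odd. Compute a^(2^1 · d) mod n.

831

n − 1 = 964 = 2^2 · 241, so s = 2 and d = 241.
x_0 = 804^241 mod 965 = 354.
x_1 = 354^2 mod 965 = 831.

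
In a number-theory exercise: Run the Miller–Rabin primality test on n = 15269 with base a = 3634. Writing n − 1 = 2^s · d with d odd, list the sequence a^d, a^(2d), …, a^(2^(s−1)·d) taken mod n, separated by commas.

n − 1 = 15268 = 2^2 · 3817, so s = 2 and d = 3817.
x_0 = 3634^3817 mod 15269 = 1.
x_1 = 1^2 mod 15269 = 1.

1, 1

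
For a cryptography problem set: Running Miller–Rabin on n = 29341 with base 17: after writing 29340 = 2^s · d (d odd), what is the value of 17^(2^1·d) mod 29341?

22569

n − 1 = 29340 = 2^2 · 7335, so s = 2 and d = 7335.
Repeated squaring mod 29341: 17^1 ≡ 17, 17^2 ≡ 289, 17^4 ≡ 24839, 17^8 ≡ 22714, 17^16 ≡ 22993, 17^32 ≡ 11911, 17^64 ≡ 8186, 17^128 ≡ 25093, 17^256 ≡ 789, 17^512 ≡ 6360, 17^1024 ≡ 17702, 17^2048 ≡ 28265, 17^4096 ≡ 13477.
7335 = 4096 + 2048 + 1024 + 128 + 32 + 4 + 2 + 1, so 17^7335 ≡ 13477·28265·17702·25093·11911·24839·289·17 ≡ 23230 (mod 29341).
x_0 = 23230.
x_1 = 23230^2 mod 29341 = 22569.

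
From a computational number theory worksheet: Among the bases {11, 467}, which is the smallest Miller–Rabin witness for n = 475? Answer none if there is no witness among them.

n − 1 = 474 = 2^1 · 237, so s = 1 and d = 237.
Base 11: x_0 = 11^237 mod 475 = 96. x_0 ∉ {1, 474} and s = 1, so 11 is a Miller–Rabin witness and 475 is composite.
Base 467: x_0 = 467^237 mod 475 = 77. x_0 ∉ {1, 474} and s = 1, so 467 is a Miller–Rabin witness and 475 is composite.
The smallest witness among the given bases is 11.

11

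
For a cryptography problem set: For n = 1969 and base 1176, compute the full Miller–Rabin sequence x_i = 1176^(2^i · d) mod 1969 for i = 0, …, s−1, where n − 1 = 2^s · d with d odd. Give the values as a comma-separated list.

n − 1 = 1968 = 2^4 · 123, so s = 4 and d = 123.
x_0 = 1176^123 mod 1969 = 32.
x_1 = 32^2 mod 1969 = 1024.
x_2 = 1024^2 mod 1969 = 1068.
x_3 = 1068^2 mod 1969 = 573.

32, 1024, 1068, 573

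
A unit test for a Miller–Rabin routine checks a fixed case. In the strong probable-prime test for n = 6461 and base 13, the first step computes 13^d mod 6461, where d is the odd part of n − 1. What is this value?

3016

n − 1 = 6460 = 2^2 · 1615, so s = 2 and d = 1615.
Repeated squaring mod 6461: 13^1 ≡ 13, 13^2 ≡ 169, 13^4 ≡ 2717, 13^8 ≡ 3627, 13^16 ≡ 533, 13^32 ≡ 6266, 13^64 ≡ 5720, 13^128 ≡ 6357, 13^256 ≡ 4355, 13^512 ≡ 2990, 13^1024 ≡ 4537.
1615 = 1024 + 512 + 64 + 8 + 4 + 2 + 1, so 13^1615 ≡ 4537·2990·5720·3627·2717·169·13 ≡ 3016 (mod 6461).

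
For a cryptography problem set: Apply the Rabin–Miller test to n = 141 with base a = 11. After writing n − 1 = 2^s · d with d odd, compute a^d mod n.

41

n − 1 = 140 = 2^2 · 35, so s = 2 and d = 35.
11^35 mod 141 = 41.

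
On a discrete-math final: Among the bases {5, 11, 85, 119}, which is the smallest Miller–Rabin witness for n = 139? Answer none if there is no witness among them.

n − 1 = 138 = 2^1 · 69, so s = 1 and d = 69.
Base 5: x_0 = 5^69 mod 139 = 1. x_0 = 1, so 5 is not a witness.
Base 11: x_0 = 11^69 mod 139 = 1. x_0 = 1, so 11 is not a witness.
Base 85: x_0 = 85^69 mod 139 = 138. x_0 = 138 ≡ −1, so 85 is not a witness.
Base 119: x_0 = 119^69 mod 139 = 138. x_0 = 138 ≡ −1, so 119 is not a witness.
No listed base is a witness for 139.

none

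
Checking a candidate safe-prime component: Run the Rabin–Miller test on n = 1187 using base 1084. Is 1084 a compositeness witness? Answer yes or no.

n − 1 = 1186 = 2^1 · 593, so s = 1 and d = 593.
x_0 = 1084^593 mod 1187 = 1186.
x_0 = 1186 ≡ −1, so 1084 is not a witness.

no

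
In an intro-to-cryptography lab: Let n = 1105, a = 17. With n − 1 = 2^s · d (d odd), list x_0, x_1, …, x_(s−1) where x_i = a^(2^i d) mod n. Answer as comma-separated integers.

n − 1 = 1104 = 2^4 · 69, so s = 4 and d = 69.
x_0 = 17^69 mod 1105 = 272.
x_1 = 272^2 mod 1105 = 1054.
x_2 = 1054^2 mod 1105 = 391.
x_3 = 391^2 mod 1105 = 391.

272, 1054, 391, 391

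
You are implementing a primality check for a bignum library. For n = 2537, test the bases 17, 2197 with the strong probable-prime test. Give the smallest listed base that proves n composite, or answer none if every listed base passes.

17

n − 1 = 2536 = 2^3 · 317, so s = 3 and d = 317.
Base 17: x_0 = 17^317 mod 2537 = 934. x_0 is neither 1 nor 2536, so continue squaring. x_1 = 934^2 mod 2537 = 2165. x_2 = 2165^2 mod 2537 = 1386. Reached i = s−1 = 2 without hitting −1: 17 is a Miller–Rabin witness and 2537 is composite.
Base 2197: x_0 = 2197^317 mod 2537 = 2037. x_0 is neither 1 nor 2536, so continue squaring. x_1 = 2037^2 mod 2537 = 1374. x_2 = 1374^2 mod 2537 = 348. Reached i = s−1 = 2 without hitting −1: 2197 is a Miller–Rabin witness and 2537 is composite.
The smallest witness among the given bases is 17.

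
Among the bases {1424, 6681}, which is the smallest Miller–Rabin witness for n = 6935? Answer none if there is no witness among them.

1424

n − 1 = 6934 = 2^1 · 3467, so s = 1 and d = 3467.
Base 1424: x_0 = 1424^3467 mod 6935 = 4654. x_0 ∉ {1, 6934} and s = 1, so 1424 is a Miller–Rabin witness and 6935 is composite.
Base 6681: x_0 = 6681^3467 mod 6935 = 6126. x_0 ∉ {1, 6934} and s = 1, so 6681 is a Miller–Rabin witness and 6935 is composite.
The smallest witness among the given bases is 1424.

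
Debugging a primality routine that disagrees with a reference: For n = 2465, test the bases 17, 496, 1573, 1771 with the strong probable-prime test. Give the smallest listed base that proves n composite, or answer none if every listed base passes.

17

n − 1 = 2464 = 2^5 · 77, so s = 5 and d = 77.
Base 17: x_0 = 17^77 mod 2465 = 17. x_0 is neither 1 nor 2464, so continue squaring. x_1 = 17^2 mod 2465 = 289. x_2 = 289^2 mod 2465 = 2176. x_3 = 2176^2 mod 2465 = 2176. x_4 = 2176^2 mod 2465 = 2176. Reached i = s−1 = 4 without hitting −1: 17 is a Miller–Rabin witness and 2465 is composite.
Base 496: x_0 = 496^77 mod 2465 = 46. x_0 is neither 1 nor 2464, so continue squaring. x_1 = 46^2 mod 2465 = 2116. x_2 = 2116^2 mod 2465 = 1016. x_3 = 1016^2 mod 2465 = 1886. x_4 = 1886^2 mod 2465 = 1. x_4 = 1 but x_3 ≠ ±1, a nontrivial square root of 1 — 496 is a witness and 2465 is composite.
Base 1573: x_0 = 1573^77 mod 2465 = 1538. x_0 is neither 1 nor 2464, so continue squaring. x_1 = 1538^2 mod 2465 = 1509. x_2 = 1509^2 mod 2465 = 1886. x_3 = 1886^2 mod 2465 = 1. x_3 = 1 but x_2 ≠ ±1, a nontrivial square root of 1 — 1573 is a witness and 2465 is composite.
Base 1771: x_0 = 1771^77 mod 2465 = 46. x_0 is neither 1 nor 2464, so continue squaring. x_1 = 46^2 mod 2465 = 2116. x_2 = 2116^2 mod 2465 = 1016. x_3 = 1016^2 mod 2465 = 1886. x_4 = 1886^2 mod 2465 = 1. x_4 = 1 but x_3 ≠ ±1, a nontrivial square root of 1 — 1771 is a witness and 2465 is composite.
The smallest witness among the given bases is 17.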